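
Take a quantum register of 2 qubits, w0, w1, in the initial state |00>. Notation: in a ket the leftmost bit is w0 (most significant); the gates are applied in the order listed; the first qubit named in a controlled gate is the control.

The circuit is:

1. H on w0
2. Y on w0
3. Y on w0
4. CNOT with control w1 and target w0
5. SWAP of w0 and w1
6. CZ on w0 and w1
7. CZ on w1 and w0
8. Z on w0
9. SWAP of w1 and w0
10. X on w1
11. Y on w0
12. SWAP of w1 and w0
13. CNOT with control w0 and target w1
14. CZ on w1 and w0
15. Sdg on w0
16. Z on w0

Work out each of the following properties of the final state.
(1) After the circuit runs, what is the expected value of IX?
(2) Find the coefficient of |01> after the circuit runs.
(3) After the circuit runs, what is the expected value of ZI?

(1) The expectation value of IX is 1.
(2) |01> carries amplitude 0 in the final state.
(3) In the final state, ZI has expectation -1.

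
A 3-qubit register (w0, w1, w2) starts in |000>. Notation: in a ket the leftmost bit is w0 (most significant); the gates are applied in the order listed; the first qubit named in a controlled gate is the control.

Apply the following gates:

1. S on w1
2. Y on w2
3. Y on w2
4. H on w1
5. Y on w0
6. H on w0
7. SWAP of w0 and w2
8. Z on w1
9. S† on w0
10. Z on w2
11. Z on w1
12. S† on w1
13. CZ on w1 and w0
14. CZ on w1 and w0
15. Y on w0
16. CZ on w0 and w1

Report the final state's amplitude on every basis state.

After the circuit, the state carries amplitude 0 on |000>, 0 on |001>, 0 on |010>, 0 on |011>, -1/2 on |100>, -1/2 on |101>, -I/2 on |110>, -I/2 on |111>.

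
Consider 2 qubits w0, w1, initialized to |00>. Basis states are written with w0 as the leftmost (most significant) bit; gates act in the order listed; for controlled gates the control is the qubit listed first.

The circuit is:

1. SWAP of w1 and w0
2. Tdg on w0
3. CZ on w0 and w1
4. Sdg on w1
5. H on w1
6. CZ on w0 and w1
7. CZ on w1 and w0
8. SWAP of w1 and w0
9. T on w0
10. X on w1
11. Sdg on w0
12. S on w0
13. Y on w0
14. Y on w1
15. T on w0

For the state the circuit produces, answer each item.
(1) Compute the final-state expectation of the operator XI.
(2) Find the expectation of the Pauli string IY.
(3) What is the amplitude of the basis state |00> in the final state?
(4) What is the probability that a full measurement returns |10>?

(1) The observable XI averages to -1.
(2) The observable IY averages to 0.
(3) The amplitude on |00> is -sqrt(2)*exp(I*pi/4)/2.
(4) A full measurement returns |10> with probability 1/2.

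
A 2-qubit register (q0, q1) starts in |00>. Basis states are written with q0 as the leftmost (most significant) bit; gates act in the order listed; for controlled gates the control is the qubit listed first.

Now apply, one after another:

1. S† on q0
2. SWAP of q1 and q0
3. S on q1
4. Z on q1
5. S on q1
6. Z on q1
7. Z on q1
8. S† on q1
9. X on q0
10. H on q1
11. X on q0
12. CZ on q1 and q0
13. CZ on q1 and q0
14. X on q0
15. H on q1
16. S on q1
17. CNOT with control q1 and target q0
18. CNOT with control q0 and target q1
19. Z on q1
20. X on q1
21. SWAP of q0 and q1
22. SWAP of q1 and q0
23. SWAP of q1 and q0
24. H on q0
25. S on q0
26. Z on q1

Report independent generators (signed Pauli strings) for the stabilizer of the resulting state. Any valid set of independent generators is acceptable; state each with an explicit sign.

The final state is stabilized by the group generated by +YI, -IZ; other independent generating sets are equally valid.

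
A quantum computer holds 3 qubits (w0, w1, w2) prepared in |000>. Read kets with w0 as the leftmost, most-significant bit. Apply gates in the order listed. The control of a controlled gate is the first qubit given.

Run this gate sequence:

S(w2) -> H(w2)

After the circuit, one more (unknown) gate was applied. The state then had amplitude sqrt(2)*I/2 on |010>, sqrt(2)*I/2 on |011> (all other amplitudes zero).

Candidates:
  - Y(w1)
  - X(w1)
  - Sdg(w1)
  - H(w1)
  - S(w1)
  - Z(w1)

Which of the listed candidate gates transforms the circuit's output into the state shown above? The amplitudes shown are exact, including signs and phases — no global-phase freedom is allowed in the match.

The applied gate was Y(w1).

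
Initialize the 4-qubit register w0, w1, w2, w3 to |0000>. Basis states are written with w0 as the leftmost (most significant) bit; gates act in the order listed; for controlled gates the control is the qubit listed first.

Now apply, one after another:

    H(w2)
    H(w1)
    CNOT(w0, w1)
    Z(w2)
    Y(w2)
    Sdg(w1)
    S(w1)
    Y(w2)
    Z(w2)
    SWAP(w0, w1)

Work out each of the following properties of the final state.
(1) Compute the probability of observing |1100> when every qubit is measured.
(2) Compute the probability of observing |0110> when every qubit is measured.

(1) The probability of measuring |1100> is 0.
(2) Outcome |0110> occurs with probability 0.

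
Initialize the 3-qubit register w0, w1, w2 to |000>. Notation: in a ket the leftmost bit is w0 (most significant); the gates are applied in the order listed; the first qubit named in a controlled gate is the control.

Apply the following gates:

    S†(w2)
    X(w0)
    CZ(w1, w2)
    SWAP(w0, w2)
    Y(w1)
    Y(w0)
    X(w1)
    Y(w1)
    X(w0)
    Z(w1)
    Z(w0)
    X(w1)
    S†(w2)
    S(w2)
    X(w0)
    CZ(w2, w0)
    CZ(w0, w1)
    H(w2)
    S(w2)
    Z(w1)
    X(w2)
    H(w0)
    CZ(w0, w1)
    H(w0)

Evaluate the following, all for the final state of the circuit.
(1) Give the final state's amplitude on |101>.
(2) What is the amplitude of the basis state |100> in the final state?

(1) |101> carries amplitude -sqrt(2)*I/2 in the final state.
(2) |100> carries amplitude -sqrt(2)/2 in the final state.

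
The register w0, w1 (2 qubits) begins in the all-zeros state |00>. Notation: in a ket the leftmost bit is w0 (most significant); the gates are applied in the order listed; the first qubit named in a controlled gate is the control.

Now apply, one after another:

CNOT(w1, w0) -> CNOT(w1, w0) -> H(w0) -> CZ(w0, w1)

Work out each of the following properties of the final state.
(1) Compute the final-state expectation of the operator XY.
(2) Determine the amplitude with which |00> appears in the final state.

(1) The expectation value of XY is 0. Key observation: gates 1-2 undo each other exactly, leaving only the rest of the circuit to track.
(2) The amplitude on |00> is sqrt(2)/2.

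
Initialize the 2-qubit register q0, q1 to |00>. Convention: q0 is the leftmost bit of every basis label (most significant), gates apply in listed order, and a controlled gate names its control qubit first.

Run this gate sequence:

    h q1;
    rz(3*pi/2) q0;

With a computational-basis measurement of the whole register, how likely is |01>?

A full measurement returns |01> with probability 1/2.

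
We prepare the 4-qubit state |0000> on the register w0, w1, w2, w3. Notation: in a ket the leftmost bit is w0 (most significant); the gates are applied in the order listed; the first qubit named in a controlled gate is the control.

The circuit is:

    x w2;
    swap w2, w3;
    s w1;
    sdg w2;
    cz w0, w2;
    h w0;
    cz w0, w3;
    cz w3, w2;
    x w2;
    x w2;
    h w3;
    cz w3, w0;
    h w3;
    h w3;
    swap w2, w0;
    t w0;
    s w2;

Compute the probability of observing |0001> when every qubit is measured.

A full measurement returns |0001> with probability 1/4.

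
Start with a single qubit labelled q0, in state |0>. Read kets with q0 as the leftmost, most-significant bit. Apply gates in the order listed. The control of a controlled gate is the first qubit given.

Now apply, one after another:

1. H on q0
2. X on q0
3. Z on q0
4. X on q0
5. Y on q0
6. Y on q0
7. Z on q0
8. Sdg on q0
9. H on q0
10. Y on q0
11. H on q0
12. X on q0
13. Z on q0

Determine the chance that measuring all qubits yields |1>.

A full measurement returns |1> with probability 1/2.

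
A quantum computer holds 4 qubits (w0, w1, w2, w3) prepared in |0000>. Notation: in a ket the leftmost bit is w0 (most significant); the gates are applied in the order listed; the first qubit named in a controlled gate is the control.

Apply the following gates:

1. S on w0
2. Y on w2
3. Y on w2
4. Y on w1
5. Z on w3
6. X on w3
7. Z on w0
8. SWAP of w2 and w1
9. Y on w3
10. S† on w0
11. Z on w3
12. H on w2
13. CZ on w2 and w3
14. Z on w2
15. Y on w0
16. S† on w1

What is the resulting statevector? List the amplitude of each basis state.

After the circuit, the state carries amplitude sqrt(2)*I/2 on |1000>, sqrt(2)*I/2 on |1010>, and 0 on every other basis state.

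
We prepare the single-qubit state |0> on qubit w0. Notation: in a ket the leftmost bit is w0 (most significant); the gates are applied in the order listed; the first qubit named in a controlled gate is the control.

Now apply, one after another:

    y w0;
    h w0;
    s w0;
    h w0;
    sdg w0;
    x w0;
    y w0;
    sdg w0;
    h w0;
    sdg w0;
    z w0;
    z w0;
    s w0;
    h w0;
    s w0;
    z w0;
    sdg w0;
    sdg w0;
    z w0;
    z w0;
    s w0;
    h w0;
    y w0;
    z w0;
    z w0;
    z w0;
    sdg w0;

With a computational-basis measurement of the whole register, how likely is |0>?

A full measurement returns |0> with probability 1/2. Key observation: steps 8-15 multiply out to the identity, so the circuit reduces to the remaining gates.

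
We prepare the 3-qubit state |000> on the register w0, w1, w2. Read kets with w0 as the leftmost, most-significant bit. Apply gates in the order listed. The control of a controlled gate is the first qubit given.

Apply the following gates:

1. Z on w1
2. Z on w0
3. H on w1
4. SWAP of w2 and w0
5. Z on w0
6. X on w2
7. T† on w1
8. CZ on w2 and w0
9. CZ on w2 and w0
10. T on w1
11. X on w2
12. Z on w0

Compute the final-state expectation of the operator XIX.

In the final state, XIX has expectation 0. Key observation: the block from step 5 through step 12 cancels to the identity and can be dropped.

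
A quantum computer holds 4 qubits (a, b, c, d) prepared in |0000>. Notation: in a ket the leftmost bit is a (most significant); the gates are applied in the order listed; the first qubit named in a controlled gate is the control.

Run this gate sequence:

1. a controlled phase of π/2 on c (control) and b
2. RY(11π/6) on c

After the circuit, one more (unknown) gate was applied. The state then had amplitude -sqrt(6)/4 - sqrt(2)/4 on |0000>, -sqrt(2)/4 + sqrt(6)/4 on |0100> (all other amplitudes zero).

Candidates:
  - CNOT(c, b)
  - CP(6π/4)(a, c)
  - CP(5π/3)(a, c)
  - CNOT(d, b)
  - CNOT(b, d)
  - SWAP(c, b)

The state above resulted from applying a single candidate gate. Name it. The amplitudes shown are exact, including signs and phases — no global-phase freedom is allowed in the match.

The unique candidate consistent with the amplitudes is SWAP(c, b).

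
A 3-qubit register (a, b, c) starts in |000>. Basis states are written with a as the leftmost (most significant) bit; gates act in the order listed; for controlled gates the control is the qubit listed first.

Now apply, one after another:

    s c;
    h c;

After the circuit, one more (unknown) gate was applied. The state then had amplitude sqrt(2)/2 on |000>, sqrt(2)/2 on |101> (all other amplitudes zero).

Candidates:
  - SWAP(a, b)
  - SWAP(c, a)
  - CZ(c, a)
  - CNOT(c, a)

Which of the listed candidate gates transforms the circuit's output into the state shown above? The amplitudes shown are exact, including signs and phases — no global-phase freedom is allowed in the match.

It was CNOT(c, a) that produced the state shown.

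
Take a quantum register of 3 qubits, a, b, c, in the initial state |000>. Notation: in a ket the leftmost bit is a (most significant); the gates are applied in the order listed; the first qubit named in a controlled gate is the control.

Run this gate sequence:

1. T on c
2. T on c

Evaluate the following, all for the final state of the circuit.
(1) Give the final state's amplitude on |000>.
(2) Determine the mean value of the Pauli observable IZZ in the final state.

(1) The amplitude on |000> is 1.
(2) The expectation value of IZZ is 1.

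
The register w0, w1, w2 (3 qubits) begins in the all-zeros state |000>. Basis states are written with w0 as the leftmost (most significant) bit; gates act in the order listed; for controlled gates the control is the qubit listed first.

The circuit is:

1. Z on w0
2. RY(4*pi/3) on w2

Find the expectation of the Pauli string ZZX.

The expectation value of ZZX is -sqrt(3)/2.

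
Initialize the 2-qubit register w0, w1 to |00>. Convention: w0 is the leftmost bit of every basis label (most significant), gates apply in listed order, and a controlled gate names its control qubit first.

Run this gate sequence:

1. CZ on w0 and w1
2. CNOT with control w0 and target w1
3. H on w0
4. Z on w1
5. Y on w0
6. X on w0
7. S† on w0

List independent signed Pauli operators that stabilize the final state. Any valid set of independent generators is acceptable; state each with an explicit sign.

The final state is stabilized by the group generated by +YI, +IZ; other independent generating sets are equally valid.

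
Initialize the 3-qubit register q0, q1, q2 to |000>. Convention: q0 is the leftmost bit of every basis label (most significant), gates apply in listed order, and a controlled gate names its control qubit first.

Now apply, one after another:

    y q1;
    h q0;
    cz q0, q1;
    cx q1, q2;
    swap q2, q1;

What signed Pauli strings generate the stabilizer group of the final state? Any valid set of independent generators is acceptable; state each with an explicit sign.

One valid set of independent stabilizer generators is -XII, -IZI, -IIZ (any independent generating set of the same group is equally correct).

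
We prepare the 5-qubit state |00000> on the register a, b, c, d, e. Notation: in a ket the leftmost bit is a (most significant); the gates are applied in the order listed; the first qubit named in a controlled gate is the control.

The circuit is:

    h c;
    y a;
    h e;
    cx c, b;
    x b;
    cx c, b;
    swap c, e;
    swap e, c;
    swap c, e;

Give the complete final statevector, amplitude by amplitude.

After the circuit, the state carries amplitude I/2 on |11000>, I/2 on |11001>, I/2 on |11100>, I/2 on |11101>, and 0 on every other basis state.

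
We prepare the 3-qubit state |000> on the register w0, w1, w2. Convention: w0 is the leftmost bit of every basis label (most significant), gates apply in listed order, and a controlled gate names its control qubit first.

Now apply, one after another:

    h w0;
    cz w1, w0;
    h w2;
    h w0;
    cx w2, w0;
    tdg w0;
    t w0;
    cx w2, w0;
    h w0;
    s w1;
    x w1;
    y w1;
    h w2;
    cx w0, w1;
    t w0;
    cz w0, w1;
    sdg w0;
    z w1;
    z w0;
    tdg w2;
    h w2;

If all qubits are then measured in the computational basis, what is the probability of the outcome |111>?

The probability of measuring |111> is 1/4. Key observation: steps 4-9 multiply out to the identity, so the circuit reduces to the remaining gates.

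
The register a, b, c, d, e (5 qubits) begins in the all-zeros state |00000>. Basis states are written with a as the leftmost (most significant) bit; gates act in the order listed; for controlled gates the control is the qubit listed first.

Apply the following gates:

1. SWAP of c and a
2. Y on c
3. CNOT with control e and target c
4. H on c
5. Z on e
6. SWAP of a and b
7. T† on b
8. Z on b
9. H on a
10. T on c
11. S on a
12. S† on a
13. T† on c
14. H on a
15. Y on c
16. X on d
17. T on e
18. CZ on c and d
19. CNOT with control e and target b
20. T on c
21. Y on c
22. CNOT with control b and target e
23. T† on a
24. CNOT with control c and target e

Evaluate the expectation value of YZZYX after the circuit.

In the final state, YZZYX has expectation 0.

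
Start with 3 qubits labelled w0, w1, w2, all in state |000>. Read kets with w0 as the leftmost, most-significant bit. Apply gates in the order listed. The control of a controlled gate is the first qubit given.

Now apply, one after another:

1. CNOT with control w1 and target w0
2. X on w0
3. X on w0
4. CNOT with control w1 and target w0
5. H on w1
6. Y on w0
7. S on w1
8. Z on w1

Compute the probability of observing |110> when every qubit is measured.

The probability of measuring |110> is 1/2.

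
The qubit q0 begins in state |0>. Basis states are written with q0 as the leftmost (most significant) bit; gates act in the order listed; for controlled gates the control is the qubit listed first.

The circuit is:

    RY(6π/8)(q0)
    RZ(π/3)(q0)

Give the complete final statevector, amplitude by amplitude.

The final amplitudes are -sqrt(2 - sqrt(2))*exp(5*I*pi/6)/2 on |0>, sqrt(sqrt(2) + 2)*exp(I*pi/6)/2 on |1>.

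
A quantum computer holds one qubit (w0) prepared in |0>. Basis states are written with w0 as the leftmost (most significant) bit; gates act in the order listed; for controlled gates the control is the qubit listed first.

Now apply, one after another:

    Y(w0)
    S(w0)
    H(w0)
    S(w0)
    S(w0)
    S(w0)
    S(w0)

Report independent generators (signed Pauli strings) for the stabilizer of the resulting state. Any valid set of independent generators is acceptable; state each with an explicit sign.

The final state is stabilized by the group generated by -X; other independent generating sets are equally valid. Key observation: steps 4-7 multiply out to the identity, so the circuit reduces to the remaining gates.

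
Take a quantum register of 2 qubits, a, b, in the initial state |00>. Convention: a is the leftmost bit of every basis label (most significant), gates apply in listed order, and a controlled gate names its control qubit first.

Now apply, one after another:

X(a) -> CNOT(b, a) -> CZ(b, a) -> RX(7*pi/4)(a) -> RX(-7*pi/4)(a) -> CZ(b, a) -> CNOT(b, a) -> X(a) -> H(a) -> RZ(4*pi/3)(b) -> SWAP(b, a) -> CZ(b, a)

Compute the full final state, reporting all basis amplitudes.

After the circuit, the state carries amplitude -sqrt(2)*exp(I*pi/3)/2 on |00>, -sqrt(2)*exp(I*pi/3)/2 on |01>, 0 on |10>, 0 on |11>.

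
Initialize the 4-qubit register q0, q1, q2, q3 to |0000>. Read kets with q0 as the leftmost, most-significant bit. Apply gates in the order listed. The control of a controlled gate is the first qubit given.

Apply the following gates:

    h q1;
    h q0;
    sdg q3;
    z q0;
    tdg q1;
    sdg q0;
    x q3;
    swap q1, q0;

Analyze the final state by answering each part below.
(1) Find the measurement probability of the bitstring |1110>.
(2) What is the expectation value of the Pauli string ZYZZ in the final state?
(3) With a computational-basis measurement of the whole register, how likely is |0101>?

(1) Outcome |1110> occurs with probability 0.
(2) The observable ZYZZ averages to 0.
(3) The probability of measuring |0101> is 1/4.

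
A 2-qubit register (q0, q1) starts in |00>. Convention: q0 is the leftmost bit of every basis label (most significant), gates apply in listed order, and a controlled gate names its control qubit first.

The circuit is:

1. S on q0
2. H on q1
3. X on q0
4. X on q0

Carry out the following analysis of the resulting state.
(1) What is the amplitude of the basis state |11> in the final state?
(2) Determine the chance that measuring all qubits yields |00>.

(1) |11> carries amplitude 0 in the final state. Key observation: gates 3-4 undo each other exactly, leaving only the rest of the circuit to track.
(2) The probability of measuring |00> is 1/2.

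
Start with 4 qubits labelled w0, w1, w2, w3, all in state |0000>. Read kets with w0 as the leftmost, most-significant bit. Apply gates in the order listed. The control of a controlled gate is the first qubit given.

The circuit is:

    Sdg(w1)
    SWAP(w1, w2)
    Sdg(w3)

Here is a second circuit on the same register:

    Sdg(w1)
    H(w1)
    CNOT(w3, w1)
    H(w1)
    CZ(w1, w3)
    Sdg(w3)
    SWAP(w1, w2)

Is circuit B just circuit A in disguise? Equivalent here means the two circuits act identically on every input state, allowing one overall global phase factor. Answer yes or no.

Yes: on every input state the two circuits agree up to one overall phase factor.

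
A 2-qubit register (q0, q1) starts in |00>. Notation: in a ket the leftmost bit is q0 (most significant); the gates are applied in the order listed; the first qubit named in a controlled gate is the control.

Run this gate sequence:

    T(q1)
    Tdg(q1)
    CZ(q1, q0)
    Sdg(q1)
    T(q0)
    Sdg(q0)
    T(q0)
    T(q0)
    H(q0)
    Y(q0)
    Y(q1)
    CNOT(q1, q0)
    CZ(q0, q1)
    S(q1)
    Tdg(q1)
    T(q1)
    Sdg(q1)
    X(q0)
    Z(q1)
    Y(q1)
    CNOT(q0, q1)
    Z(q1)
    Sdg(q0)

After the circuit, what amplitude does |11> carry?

The amplitude on |11> is sqrt(2)/2. Key observation: steps 14-17 multiply out to the identity, so the circuit reduces to the remaining gates.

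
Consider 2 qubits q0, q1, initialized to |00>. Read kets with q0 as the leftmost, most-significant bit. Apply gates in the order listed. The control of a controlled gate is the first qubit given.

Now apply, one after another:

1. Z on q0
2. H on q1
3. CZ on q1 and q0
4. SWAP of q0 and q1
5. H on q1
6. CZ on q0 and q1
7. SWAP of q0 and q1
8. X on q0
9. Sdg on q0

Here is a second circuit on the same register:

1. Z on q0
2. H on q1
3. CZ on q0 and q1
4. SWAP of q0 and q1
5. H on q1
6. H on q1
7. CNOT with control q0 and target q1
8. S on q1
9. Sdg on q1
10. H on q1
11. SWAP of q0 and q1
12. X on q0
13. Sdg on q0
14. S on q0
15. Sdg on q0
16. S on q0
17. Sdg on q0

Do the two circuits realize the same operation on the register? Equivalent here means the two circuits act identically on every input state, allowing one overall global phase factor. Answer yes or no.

Yes: on every input state the two circuits agree up to one overall phase factor.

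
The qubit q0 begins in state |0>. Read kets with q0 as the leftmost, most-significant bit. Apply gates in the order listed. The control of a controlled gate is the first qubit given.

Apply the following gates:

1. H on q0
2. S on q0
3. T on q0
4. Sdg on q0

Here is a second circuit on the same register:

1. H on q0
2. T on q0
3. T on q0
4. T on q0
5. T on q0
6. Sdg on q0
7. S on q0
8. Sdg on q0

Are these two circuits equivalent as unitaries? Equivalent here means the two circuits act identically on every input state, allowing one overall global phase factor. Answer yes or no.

No: there is an input state on which the two circuits produce genuinely different outputs (not merely differing by a phase).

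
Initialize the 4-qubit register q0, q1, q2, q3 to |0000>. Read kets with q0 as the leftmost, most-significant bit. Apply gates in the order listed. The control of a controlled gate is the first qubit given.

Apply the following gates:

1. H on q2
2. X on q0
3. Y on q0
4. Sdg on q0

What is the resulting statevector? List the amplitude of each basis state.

The resulting statevector has amplitude -sqrt(2)*I/2 on |0000>, -sqrt(2)*I/2 on |0010>, and 0 on every other basis state.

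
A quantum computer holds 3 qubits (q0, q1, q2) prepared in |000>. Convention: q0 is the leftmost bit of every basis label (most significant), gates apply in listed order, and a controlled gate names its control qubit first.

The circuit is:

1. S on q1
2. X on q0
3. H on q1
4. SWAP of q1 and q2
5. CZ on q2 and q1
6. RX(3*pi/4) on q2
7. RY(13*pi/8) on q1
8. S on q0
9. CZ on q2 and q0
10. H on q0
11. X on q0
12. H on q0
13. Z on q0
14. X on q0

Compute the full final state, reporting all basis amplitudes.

After the circuit, the state carries amplitude -sqrt(2)*sqrt(sqrt(2) + 2)*cos(3*pi/16)/4 - sqrt(2)*I*sqrt(2 - sqrt(2))*cos(3*pi/16)/4 on |000>, sqrt(2)*sqrt(sqrt(2) + 2)*cos(3*pi/16)/4 + sqrt(2)*I*sqrt(2 - sqrt(2))*cos(3*pi/16)/4 on |001>, sqrt(2)*sqrt(sqrt(2) + 2)*sin(3*pi/16)/4 + sqrt(2)*I*sqrt(2 - sqrt(2))*sin(3*pi/16)/4 on |010>, -sqrt(2)*sqrt(sqrt(2) + 2)*sin(3*pi/16)/4 - sqrt(2)*I*sqrt(2 - sqrt(2))*sin(3*pi/16)/4 on |011>, 0 on |100>, 0 on |101>, 0 on |110>, 0 on |111>. Key observation: steps 10-13 multiply out to the identity, so the circuit reduces to the remaining gates.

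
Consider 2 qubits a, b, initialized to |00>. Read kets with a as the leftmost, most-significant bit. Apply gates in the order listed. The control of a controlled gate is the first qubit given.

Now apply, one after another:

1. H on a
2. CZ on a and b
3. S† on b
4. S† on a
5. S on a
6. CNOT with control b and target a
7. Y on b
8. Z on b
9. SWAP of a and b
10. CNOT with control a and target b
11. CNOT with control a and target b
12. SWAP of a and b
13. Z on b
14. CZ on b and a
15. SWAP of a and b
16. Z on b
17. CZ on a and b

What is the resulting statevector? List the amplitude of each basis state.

After the circuit, the state carries amplitude 0 on |00>, 0 on |01>, sqrt(2)*I/2 on |10>, -sqrt(2)*I/2 on |11>. Key observation: gates 8-13 undo each other exactly, leaving only the rest of the circuit to track.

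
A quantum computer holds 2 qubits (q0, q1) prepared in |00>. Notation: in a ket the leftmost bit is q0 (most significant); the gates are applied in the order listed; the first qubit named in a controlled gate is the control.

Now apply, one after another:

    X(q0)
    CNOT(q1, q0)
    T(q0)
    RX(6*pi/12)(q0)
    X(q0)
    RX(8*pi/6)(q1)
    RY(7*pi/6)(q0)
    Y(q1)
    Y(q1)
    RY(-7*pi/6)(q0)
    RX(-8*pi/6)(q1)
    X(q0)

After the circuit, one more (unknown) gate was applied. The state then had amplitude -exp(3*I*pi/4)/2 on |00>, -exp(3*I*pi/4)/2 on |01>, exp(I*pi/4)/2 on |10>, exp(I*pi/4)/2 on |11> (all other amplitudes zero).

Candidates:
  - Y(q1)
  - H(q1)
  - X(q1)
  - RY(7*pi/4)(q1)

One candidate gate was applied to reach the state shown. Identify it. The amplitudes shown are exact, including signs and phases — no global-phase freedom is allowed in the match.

It was H(q1) that produced the state shown. Key observation: steps 5-12 multiply out to the identity, so the circuit reduces to the remaining gates.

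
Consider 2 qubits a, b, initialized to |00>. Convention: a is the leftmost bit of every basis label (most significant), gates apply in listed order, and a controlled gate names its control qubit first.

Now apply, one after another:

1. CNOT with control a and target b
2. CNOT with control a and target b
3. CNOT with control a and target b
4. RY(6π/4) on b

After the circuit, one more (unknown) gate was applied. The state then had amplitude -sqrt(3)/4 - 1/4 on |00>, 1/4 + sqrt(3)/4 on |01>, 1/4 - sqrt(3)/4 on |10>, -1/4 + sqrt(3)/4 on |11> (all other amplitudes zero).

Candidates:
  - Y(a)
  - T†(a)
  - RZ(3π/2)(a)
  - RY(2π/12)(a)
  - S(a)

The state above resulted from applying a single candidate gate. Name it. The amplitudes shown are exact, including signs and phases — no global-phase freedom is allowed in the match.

It was RY(2π/12)(a) that produced the state shown. Key observation: gates 1-2 undo each other exactly, leaving only the rest of the circuit to track.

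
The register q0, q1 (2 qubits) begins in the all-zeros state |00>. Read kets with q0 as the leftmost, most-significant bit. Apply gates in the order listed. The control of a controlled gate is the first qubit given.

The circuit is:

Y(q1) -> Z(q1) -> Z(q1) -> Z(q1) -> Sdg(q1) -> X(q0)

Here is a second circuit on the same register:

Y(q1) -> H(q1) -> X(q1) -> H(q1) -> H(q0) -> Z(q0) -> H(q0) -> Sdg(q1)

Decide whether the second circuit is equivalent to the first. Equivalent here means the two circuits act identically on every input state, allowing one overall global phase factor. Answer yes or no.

Yes: on every input state the two circuits agree up to one overall phase factor.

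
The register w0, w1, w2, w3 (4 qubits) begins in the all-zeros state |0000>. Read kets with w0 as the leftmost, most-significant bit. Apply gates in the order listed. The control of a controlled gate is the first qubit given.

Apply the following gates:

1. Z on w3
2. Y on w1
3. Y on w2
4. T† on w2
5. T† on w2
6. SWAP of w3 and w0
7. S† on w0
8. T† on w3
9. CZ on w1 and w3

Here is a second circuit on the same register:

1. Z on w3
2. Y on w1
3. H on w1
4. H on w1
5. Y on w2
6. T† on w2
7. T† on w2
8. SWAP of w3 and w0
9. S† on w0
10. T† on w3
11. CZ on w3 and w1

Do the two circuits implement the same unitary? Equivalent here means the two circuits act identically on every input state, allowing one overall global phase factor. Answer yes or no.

Yes, they are equivalent — the unitaries differ by at most a global phase.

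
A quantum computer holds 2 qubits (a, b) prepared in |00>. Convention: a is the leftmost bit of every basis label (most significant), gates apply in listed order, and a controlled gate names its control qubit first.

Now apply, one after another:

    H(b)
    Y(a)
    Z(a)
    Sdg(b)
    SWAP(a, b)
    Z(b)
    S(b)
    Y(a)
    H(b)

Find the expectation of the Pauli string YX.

In the final state, YX has expectation 1.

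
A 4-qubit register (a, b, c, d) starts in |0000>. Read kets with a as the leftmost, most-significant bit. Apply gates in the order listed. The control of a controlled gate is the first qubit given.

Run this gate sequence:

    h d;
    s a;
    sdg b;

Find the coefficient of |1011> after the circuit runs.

|1011> carries amplitude 0 in the final state.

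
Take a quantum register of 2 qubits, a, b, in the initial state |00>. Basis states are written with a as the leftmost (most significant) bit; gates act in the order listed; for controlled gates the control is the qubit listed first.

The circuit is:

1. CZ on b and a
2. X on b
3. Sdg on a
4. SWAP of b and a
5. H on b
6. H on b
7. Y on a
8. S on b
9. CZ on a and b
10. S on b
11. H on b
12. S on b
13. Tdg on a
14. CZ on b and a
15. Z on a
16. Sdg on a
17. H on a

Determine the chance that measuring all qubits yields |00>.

A full measurement returns |00> with probability 1/4. Key observation: gates 5-6 undo each other exactly, leaving only the rest of the circuit to track.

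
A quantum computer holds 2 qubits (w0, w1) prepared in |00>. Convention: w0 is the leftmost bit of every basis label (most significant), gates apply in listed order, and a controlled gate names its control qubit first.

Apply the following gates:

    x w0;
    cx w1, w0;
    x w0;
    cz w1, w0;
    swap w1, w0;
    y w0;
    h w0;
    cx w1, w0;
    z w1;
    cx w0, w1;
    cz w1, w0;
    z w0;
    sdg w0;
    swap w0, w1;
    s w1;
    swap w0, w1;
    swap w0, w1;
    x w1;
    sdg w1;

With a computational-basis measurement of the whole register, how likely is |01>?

Outcome |01> occurs with probability 1/2.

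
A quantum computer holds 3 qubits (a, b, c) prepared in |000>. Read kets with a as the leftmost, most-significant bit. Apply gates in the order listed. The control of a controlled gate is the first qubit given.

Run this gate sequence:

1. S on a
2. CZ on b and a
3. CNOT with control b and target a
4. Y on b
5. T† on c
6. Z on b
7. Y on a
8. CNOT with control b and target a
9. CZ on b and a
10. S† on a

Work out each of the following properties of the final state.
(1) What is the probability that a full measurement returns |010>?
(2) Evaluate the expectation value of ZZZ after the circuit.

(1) Outcome |010> occurs with probability 1.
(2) In the final state, ZZZ has expectation -1.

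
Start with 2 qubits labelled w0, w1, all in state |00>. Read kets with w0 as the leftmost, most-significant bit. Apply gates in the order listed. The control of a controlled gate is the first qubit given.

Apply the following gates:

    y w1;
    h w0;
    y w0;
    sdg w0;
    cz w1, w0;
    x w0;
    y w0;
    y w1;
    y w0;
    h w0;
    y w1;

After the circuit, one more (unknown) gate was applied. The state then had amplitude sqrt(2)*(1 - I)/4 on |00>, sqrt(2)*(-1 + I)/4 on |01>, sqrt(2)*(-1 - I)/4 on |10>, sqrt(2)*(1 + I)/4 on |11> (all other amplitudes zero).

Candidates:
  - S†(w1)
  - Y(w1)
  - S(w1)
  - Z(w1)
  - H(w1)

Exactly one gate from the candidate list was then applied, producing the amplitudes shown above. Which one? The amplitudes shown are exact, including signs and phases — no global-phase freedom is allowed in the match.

It was H(w1) that produced the state shown.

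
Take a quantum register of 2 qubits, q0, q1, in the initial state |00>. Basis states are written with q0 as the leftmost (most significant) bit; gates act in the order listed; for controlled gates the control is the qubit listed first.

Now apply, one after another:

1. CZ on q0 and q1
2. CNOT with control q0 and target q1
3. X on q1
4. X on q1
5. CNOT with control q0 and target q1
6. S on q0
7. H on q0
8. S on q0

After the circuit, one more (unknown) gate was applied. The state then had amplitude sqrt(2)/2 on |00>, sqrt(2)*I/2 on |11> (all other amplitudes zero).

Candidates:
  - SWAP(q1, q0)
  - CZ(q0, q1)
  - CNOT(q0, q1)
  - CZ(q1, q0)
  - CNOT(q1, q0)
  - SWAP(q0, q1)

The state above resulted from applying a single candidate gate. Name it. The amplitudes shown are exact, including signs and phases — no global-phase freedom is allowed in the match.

The applied gate was CNOT(q0, q1). Key observation: the block from step 2 through step 5 cancels to the identity and can be dropped.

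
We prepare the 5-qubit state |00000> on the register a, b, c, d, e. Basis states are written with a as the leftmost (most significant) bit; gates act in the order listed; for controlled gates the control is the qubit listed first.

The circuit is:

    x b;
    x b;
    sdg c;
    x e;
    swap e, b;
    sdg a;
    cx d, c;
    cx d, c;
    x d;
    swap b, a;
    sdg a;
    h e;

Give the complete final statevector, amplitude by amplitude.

The resulting statevector has amplitude -sqrt(2)*I/2 on |10010>, -sqrt(2)*I/2 on |10011>, and 0 on every other basis state. Key observation: steps 7-8 multiply out to the identity, so the circuit reduces to the remaining gates.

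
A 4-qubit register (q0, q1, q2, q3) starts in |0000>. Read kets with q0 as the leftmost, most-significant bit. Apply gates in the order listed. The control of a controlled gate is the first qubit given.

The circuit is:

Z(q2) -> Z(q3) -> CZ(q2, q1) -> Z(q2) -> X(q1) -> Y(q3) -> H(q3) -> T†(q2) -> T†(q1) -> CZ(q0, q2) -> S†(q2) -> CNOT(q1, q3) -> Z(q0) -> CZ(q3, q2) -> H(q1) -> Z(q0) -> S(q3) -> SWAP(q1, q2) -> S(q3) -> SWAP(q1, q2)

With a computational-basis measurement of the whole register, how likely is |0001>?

A full measurement returns |0001> with probability 1/4.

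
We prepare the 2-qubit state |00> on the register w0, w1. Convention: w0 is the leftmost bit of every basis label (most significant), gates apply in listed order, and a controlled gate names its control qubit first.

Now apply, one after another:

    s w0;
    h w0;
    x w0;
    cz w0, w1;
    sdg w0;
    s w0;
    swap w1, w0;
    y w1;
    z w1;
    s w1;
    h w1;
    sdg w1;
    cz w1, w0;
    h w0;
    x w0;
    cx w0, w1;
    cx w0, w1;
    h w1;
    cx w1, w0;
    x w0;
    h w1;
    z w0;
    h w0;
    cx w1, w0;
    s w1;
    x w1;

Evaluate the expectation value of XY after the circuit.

In the final state, XY has expectation 1. Key observation: gates 16-17 undo each other exactly, leaving only the rest of the circuit to track.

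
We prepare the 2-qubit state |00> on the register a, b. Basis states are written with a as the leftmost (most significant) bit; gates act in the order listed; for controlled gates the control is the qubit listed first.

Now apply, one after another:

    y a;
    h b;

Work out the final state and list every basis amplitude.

After the circuit, the state carries amplitude 0 on |00>, 0 on |01>, sqrt(2)*I/2 on |10>, sqrt(2)*I/2 on |11>.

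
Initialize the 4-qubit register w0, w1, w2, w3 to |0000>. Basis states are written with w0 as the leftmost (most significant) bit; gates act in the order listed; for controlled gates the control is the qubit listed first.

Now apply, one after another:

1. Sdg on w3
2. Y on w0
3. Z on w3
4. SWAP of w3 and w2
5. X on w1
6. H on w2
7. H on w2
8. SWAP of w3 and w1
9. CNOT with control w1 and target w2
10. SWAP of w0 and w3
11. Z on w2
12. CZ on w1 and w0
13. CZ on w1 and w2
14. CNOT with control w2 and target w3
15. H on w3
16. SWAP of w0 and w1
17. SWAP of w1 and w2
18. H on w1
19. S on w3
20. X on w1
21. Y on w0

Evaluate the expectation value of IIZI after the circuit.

In the final state, IIZI has expectation -1.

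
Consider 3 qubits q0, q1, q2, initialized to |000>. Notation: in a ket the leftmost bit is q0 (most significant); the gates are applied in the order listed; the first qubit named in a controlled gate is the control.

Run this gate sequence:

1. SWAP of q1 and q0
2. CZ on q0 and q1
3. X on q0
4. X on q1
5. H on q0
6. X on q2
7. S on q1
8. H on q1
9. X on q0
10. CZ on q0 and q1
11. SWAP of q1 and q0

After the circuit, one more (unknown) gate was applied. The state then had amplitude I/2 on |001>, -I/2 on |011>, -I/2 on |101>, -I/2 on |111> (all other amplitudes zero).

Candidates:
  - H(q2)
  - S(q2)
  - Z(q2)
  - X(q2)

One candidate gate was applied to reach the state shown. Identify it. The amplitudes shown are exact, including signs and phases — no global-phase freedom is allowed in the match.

It was Z(q2) that produced the state shown.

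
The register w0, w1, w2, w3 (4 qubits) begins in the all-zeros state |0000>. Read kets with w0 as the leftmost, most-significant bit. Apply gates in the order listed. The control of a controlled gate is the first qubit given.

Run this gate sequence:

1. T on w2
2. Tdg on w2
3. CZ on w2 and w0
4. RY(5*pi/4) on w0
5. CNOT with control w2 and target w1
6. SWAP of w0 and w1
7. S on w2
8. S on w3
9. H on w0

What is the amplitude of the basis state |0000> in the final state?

The final state's coefficient on |0000> equals -sqrt(4 - 2*sqrt(2))/4.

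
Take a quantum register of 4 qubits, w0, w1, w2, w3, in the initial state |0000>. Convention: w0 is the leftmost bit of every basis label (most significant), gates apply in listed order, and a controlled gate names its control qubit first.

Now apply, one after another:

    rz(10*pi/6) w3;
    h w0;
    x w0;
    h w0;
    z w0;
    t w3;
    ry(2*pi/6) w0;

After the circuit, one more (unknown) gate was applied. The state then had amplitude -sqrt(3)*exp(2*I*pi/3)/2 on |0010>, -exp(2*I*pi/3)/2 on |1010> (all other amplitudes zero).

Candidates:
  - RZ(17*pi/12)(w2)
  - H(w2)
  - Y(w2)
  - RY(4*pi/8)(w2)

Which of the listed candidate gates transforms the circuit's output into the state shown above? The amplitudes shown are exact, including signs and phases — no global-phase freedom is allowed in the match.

It was Y(w2) that produced the state shown. Key observation: steps 2-5 multiply out to the identity, so the circuit reduces to the remaining gates.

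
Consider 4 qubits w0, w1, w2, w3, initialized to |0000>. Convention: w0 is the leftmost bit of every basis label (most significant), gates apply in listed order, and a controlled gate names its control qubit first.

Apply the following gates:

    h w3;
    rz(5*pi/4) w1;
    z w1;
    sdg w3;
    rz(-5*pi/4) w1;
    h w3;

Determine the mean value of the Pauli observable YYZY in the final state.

The expectation value of YYZY is 0.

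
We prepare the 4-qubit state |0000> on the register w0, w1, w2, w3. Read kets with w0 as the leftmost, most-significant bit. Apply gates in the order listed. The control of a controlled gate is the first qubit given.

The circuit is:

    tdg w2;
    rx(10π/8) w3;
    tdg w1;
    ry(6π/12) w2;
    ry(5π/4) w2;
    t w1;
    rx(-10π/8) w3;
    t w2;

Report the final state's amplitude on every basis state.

The final amplitudes are sqrt(2)*(-sqrt(sqrt(2) + 2) - sqrt(2 - sqrt(2)))/4 on |0000>, sqrt(2)*(-sqrt(2 - sqrt(2)) + sqrt(sqrt(2) + 2))*exp(I*pi/4)/4 on |0010>, and 0 on every other basis state.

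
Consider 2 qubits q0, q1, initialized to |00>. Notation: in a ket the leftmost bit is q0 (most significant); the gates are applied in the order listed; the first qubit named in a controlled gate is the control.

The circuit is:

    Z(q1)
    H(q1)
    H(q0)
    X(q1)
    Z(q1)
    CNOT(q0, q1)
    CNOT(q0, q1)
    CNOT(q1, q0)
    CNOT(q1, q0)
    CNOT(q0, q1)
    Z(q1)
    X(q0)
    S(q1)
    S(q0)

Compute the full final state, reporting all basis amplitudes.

After the circuit, the state carries amplitude -1/2 on |00>, -I/2 on |01>, I/2 on |10>, -1/2 on |11>. Key observation: steps 7-10 multiply out to the identity, so the circuit reduces to the remaining gates.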